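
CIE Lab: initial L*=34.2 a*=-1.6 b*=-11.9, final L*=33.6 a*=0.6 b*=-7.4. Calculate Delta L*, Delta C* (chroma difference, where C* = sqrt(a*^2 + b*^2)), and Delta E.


Delta L* = -0.6
Delta C* = -4.58
Delta E = 5.04


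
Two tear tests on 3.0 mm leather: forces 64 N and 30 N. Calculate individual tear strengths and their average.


Tear 1 = 64 / 3.0 = 21.3 N/mm
Tear 2 = 30 / 3.0 = 10.0 N/mm
Average = (21.3 + 10.0) / 2 = 15.7 N/mm


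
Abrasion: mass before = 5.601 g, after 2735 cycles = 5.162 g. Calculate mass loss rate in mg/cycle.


Mass loss = 5.601 - 5.162 = 0.439 g
Rate = 0.439 / 2735 x 1000 = 0.161 mg/cycle


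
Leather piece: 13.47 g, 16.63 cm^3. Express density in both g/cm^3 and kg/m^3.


0.810 g/cm^3
810 kg/m^3

Density = 13.47 / 16.63 = 0.810 g/cm^3
Convert: 0.810 x 1000 = 810 kg/m^3


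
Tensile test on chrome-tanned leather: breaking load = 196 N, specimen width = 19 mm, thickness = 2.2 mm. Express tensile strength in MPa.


4.69 MPa


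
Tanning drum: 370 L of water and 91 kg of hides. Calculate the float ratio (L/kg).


Float ratio = water / hide weight
Ratio = 370 / 91 = 4.1


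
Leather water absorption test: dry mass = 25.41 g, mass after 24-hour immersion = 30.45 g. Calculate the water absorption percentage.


Water absorbed = 30.45 - 25.41 = 5.04 g
WA% = 5.04 / 25.41 x 100 = 19.8%


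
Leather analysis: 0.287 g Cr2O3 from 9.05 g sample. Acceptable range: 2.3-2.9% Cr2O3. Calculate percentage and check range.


Cr2O3% = 0.287 / 9.05 x 100 = 3.17%
Acceptable range: 2.3 to 2.9%
Within range: No


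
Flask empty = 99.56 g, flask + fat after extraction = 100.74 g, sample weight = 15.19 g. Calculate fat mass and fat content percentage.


Fat mass = 100.74 - 99.56 = 1.18 g
Fat% = 1.18 / 15.19 x 100 = 7.8%


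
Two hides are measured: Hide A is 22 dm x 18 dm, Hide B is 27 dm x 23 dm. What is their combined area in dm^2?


Hide A area = 22 x 18 = 396 dm^2
Hide B area = 27 x 23 = 621 dm^2
Total = 396 + 621 = 1017 dm^2


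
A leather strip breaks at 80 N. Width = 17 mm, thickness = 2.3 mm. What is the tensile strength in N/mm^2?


2.05 N/mm^2

Cross-sectional area = 17 x 2.3 = 39.1 mm^2
Tensile strength = 80 / 39.1 = 2.05 N/mm^2


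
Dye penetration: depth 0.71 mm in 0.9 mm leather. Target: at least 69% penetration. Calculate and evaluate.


Penetration = 78.9%
Meets target: Yes

Penetration = 0.71 / 0.9 x 100 = 78.9%
Target: 69%
Meets target: Yes


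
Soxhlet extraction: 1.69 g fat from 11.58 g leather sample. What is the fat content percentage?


14.6%

Fat content = 1.69 / 11.58 x 100
Fat = 14.6%


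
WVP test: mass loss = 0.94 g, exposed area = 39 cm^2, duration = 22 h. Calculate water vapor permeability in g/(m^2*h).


WVP = mass_loss / (area x time) x 10000
WVP = 0.94 / (39 x 22) x 10000
WVP = 0.94 / 858 x 10000 = 10.96 g/(m^2*h)


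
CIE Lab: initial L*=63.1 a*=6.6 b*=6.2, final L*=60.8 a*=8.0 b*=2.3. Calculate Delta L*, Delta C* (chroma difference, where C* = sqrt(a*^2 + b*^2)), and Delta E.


Delta L* = -2.3
Delta C* = -0.73
Delta E = 4.74

Delta L* = 60.8 - 63.1 = -2.3
C1* = sqrt((6.6)^2 + (6.2)^2) = 9.055
C2* = sqrt((8.0)^2 + (2.3)^2) = 8.324
Delta C* = 8.324 - 9.055 = -0.73
Delta E = sqrt((-2.3)^2 + (1.4)^2 + (-3.9)^2) = 4.74


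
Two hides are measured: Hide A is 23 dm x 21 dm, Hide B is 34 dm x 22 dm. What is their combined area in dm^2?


1231 dm^2

Hide A area = 23 x 21 = 483 dm^2
Hide B area = 34 x 22 = 748 dm^2
Total = 483 + 748 = 1231 dm^2


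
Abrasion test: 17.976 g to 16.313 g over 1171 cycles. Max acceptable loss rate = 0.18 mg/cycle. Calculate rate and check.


Loss = 17.976 - 16.313 = 1.663 g
Rate = 1.663 g / 1171 cycles x 1000 = 1.420 mg/cycle
Max = 0.18 mg/cycle
Passes: No


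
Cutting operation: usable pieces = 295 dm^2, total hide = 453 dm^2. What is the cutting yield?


Yield = usable / total x 100
Yield = 295 / 453 x 100 = 65.1%


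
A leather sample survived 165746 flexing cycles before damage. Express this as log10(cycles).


5.22


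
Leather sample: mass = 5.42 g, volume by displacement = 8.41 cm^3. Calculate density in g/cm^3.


0.644 g/cm^3

Density = mass / volume
Density = 5.42 / 8.41 = 0.644 g/cm^3


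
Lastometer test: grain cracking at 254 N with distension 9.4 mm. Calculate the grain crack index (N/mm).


27.0 N/mm


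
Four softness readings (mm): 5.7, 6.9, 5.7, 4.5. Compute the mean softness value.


Sum = 5.7 + 6.9 + 5.7 + 4.5
Mean = 22.8 / 4 = 5.70 mm


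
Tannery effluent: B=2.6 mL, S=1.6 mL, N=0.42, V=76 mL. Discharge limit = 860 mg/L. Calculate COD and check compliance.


COD = (2.6 - 1.6) x 0.42 x 8000 / 76 = 44.2 mg/L
Limit: 860 mg/L
Compliant: Yes


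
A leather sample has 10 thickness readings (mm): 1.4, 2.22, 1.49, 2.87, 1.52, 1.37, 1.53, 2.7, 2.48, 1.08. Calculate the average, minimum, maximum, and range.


Average = 1.87 mm
Min = 1.08 mm
Max = 2.87 mm
Range = 1.79 mm

Sum = 18.66
Average = 18.66 / 10 = 1.87 mm
Minimum = 1.08 mm
Maximum = 2.87 mm
Range = 2.87 - 1.08 = 1.79 mm


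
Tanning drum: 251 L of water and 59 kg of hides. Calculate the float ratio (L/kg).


Float ratio = water / hide weight
Ratio = 251 / 59 = 4.3


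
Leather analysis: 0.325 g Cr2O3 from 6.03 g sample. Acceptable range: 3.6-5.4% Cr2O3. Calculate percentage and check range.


Cr2O3% = 0.325 / 6.03 x 100 = 5.39%
Acceptable range: 3.6 to 5.4%
Within range: Yes


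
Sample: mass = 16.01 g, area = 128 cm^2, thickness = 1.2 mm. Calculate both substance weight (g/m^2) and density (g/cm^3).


SW = 16.01 / 128 x 10000 = 1250.8 g/m^2
Volume = 128 x 1.2 / 10 = 15.36 cm^3
Density = 16.01 / 15.36 = 1.042 g/cm^3


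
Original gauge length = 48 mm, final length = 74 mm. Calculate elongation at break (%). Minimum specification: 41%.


Elongation = 54.2%
Meets spec: Yes

Extension = 74 - 48 = 26 mm
Elongation = 26 / 48 x 100 = 54.2%
Minimum required: 41%
Meets specification: Yes


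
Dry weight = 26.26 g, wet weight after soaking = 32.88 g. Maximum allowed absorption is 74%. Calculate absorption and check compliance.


Absorption = 25.2%
Compliant: Yes


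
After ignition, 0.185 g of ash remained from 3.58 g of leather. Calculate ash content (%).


Ash% = 0.185 / 3.58 x 100
Ash% = 5.17%


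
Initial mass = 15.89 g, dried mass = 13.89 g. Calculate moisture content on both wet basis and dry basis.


Wet basis = 12.6%
Dry basis = 14.4%


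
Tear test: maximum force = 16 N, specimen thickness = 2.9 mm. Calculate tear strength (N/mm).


5.5 N/mm


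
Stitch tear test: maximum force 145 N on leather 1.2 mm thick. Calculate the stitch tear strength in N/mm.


120.8 N/mm


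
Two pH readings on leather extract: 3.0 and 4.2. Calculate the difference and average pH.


Difference = 1.2
Average pH = 3.60

Difference = |3.0 - 4.2| = 1.2
Average = (3.0 + 4.2) / 2 = 3.60


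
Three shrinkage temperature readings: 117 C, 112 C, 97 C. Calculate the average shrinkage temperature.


108.7 C


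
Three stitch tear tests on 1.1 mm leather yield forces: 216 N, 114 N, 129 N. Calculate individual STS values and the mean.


STS1 = 216 / 1.1 = 196.4 N/mm
STS2 = 114 / 1.1 = 103.6 N/mm
STS3 = 129 / 1.1 = 117.3 N/mm
Mean = (196.4 + 103.6 + 117.3) / 3 = 139.1 N/mm


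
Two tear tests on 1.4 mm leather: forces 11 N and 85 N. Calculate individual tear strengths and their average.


Tear 1 = 11 / 1.4 = 7.9 N/mm
Tear 2 = 85 / 1.4 = 60.7 N/mm
Average = (7.9 + 60.7) / 2 = 34.3 N/mm


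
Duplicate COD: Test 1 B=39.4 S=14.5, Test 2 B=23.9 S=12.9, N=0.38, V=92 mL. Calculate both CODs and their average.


COD1 = 822.8 mg/L
COD2 = 363.5 mg/L
Average = 593.2 mg/L

COD1 = (39.4 - 14.5) x 0.38 x 8000 / 92 = 822.8 mg/L
COD2 = (23.9 - 12.9) x 0.38 x 8000 / 92 = 363.5 mg/L
Average = (822.8 + 363.5) / 2 = 593.2 mg/L


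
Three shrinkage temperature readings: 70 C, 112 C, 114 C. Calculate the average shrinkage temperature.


Average = (70 + 112 + 114) / 3
Average = 296 / 3 = 98.7 C


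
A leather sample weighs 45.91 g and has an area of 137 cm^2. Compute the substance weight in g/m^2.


Substance weight = mass / area x 10000
SW = 45.91 / 137 x 10000
SW = 3351.1 g/m^2


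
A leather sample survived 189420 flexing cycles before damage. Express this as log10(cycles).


log10(189420) = 5.28


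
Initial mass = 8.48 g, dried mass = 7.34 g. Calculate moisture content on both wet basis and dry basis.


Moisture lost = 8.48 - 7.34 = 1.14 g
Wet basis MC = 1.14 / 8.48 x 100 = 13.4%
Dry basis MC = 1.14 / 7.34 x 100 = 15.5%


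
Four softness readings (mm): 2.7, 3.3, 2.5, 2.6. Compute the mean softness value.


Sum = 2.7 + 3.3 + 2.5 + 2.6
Mean = 11.1 / 4 = 2.78 mm


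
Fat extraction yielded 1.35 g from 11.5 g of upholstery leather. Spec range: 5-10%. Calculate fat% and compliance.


Fat content = 11.7%
Compliant: No

Fat% = 1.35 / 11.5 x 100 = 11.7%
Spec range: 5-10%
Compliant: No


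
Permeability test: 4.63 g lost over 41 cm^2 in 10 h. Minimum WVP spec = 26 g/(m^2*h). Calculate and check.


WVP = 4.63 / (41 x 10) x 10000 = 112.93 g/(m^2*h)
Minimum: 26 g/(m^2*h)
Meets spec: Yes


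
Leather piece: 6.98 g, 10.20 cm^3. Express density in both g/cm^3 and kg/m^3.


0.684 g/cm^3
684 kg/m^3

Density = 6.98 / 10.20 = 0.684 g/cm^3
Convert: 0.684 x 1000 = 684 kg/m^3


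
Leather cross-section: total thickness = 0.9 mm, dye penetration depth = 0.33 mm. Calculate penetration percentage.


36.7%


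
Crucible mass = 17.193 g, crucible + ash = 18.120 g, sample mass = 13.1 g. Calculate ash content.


Ash mass = 18.120 - 17.193 = 0.927 g
Ash% = 0.927 / 13.1 x 100 = 7.08%


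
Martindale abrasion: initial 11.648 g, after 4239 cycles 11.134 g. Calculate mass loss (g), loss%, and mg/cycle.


Loss = 11.648 - 11.134 = 0.514 g
Loss% = 0.514 / 11.648 x 100 = 4.41%
Rate = 0.514 / 4239 x 1000 = 0.121 mg/cycle


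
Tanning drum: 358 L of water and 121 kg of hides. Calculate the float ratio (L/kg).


3.0


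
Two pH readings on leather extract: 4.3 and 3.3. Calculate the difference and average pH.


Difference = 1.0
Average pH = 3.80


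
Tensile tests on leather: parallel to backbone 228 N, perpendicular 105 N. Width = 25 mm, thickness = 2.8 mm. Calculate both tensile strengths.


Parallel = 3.26 N/mm^2
Perpendicular = 1.50 N/mm^2


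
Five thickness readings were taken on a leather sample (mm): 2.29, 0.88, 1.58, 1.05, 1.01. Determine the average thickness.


Sum = 2.29 + 0.88 + 1.58 + 1.05 + 1.01 = 6.81
Average = 6.81 / 5 = 1.36 mm


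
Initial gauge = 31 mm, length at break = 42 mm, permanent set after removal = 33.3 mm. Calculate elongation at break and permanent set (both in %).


Elongation at break = (42 - 31) / 31 x 100 = 35.5%
Permanent set = (33.3 - 31) / 31 x 100 = 7.4%


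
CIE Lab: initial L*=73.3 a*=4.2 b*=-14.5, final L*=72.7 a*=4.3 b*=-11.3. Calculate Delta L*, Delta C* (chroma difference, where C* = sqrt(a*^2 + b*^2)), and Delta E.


Delta L* = -0.6
Delta C* = -3.01
Delta E = 3.26


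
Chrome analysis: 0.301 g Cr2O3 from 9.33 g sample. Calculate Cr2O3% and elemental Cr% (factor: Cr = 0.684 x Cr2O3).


Cr2O3 = 3.23%
Cr = 2.21%

Cr2O3% = 0.301 / 9.33 x 100 = 3.23%
Cr% = 3.23 x 0.684 = 2.21%


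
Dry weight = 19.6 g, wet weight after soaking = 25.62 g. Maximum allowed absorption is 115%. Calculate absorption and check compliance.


WA = (25.62 - 19.6) / 19.6 x 100 = 30.7%
Maximum allowed: 115%
Compliant: Yes


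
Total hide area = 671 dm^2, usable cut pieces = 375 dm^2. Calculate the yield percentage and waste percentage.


Yield = 55.9%
Waste = 44.1%


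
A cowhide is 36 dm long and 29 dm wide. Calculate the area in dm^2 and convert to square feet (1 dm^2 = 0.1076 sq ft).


1044 dm^2
112.33 sq ft

Area = 36 x 29 = 1044 dm^2
Conversion: 1044 x 0.1076 = 112.33 sq ft


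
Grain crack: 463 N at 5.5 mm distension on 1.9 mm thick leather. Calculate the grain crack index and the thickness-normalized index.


Crack index = 463 / 5.5 = 84.2 N/mm
Normalized = 84.2 / 1.9 = 44.3 N/mm per mm


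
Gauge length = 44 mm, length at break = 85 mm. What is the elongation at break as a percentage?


93.2%

Extension = 85 - 44 = 41 mm
Elongation = 41 / 44 x 100 = 93.2%


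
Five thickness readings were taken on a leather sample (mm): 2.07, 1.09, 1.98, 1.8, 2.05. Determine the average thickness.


Sum = 2.07 + 1.09 + 1.98 + 1.8 + 2.05 = 8.99
Average = 8.99 / 5 = 1.80 mm


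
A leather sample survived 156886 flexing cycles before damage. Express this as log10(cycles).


log10(156886) = 5.20


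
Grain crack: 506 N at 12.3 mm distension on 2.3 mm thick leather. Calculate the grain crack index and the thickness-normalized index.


Crack index = 506 / 12.3 = 41.1 N/mm
Normalized = 41.1 / 2.3 = 17.9 N/mm per mm


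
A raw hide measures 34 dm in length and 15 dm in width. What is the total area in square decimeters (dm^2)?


Area = length x width
Area = 34 x 15 = 510 dm^2


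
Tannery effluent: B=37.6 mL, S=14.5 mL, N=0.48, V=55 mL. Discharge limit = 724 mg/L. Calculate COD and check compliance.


COD = 1612.8 mg/L
Compliant: No

COD = (37.6 - 14.5) x 0.48 x 8000 / 55 = 1612.8 mg/L
Limit: 724 mg/L
Compliant: No


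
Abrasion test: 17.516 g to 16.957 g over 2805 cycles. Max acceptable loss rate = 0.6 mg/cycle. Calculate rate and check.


Loss = 17.516 - 16.957 = 0.559 g
Rate = 0.559 g / 2805 cycles x 1000 = 0.199 mg/cycle
Max = 0.6 mg/cycle
Passes: Yes


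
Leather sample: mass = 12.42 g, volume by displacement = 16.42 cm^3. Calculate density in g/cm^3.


Density = mass / volume
Density = 12.42 / 16.42 = 0.756 g/cm^3


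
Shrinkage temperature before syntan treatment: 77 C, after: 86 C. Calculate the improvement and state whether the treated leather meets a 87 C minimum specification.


Improvement = 86 - 77 = 9 C
Spec check: 86 C >= 87 C? No


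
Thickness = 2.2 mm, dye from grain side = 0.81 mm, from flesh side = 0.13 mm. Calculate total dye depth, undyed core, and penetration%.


Total dyed = 0.94 mm
Undyed core = 1.26 mm
Penetration = 42.7%

Total dyed = 0.81 + 0.13 = 0.94 mm
Undyed core = 2.2 - 0.94 = 1.26 mm
Penetration = 0.94 / 2.2 x 100 = 42.7%


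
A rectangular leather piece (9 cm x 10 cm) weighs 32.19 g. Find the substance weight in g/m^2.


Area = 9 x 10 = 90 cm^2
SW = 32.19 / 90 x 10000 = 3576.7 g/m^2


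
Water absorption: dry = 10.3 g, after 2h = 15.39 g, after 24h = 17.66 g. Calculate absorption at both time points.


WA (2h) = (15.39 - 10.3) / 10.3 x 100 = 49.4%
WA (24h) = (17.66 - 10.3) / 10.3 x 100 = 71.5%


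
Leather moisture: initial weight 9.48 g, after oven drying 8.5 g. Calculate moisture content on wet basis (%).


Moisture = 9.48 - 8.5 = 0.98 g
MC = 0.98 / 9.48 x 100 = 10.3%


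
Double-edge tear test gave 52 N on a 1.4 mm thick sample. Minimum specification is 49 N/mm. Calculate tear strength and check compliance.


Tear strength = 52 / 1.4 = 37.1 N/mm
Required minimum = 49 N/mm
Compliant: No


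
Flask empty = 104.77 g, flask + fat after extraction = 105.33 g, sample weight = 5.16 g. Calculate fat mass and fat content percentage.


Fat mass = 105.33 - 104.77 = 0.56 g
Fat% = 0.56 / 5.16 x 100 = 10.9%


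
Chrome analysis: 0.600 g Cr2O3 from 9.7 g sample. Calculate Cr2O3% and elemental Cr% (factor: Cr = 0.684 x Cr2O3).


Cr2O3% = 0.600 / 9.7 x 100 = 6.19%
Cr% = 6.19 x 0.684 = 4.23%


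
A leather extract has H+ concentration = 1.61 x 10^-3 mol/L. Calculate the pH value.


pH = 2.79


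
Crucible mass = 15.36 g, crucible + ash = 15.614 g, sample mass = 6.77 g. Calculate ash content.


Ash mass = 0.254 g
Ash content = 3.75%

Ash mass = 15.614 - 15.36 = 0.254 g
Ash% = 0.254 / 6.77 x 100 = 3.75%


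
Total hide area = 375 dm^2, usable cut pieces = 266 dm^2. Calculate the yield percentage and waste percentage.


Yield = 266 / 375 x 100 = 70.9%
Waste = 375 - 266 = 109 dm^2
Waste% = 100 - 70.9 = 29.1%


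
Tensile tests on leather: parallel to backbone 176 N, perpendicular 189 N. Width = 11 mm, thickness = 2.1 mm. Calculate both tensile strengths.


Area = 11 x 2.1 = 23.1 mm^2
TS (parallel) = 176 / 23.1 = 7.62 N/mm^2
TS (perpendicular) = 189 / 23.1 = 8.18 N/mm^2


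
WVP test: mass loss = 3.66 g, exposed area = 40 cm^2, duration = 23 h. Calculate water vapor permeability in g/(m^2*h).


39.78 g/(m^2*h)

WVP = mass_loss / (area x time) x 10000
WVP = 3.66 / (40 x 23) x 10000
WVP = 3.66 / 920 x 10000 = 39.78 g/(m^2*h)


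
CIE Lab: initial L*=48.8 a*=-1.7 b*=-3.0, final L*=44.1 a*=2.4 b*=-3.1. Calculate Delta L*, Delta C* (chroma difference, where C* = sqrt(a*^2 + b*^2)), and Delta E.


Delta L* = 44.1 - 48.8 = -4.7
C1* = sqrt((-1.7)^2 + (-3.0)^2) = 3.448
C2* = sqrt((2.4)^2 + (-3.1)^2) = 3.920
Delta C* = 3.920 - 3.448 = 0.47
Delta E = sqrt((-4.7)^2 + (4.1)^2 + (-0.1)^2) = 6.24


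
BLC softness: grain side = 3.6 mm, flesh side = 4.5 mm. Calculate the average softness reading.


Average = (3.6 + 4.5) / 2
Average = 4.05 mm


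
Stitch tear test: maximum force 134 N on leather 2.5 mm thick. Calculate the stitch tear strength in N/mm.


Stitch tear strength = force / thickness
STS = 134 / 2.5 = 53.6 N/mm


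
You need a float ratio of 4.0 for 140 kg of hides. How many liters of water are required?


Water = hide weight x target ratio
Water = 140 x 4.0 = 560.0 L


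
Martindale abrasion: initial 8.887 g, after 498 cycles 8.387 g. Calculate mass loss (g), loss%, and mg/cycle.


Loss = 8.887 - 8.387 = 0.500 g
Loss% = 0.500 / 8.887 x 100 = 5.63%
Rate = 0.500 / 498 x 1000 = 1.004 mg/cycle


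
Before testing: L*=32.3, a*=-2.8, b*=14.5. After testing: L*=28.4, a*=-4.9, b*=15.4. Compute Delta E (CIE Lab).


dL = 28.4 - 32.3 = -3.9
da = -4.9 - (-2.8) = -2.1
db = 15.4 - 14.5 = 0.9
dE = sqrt((-3.9)^2 + (-2.1)^2 + (0.9)^2) = 4.52


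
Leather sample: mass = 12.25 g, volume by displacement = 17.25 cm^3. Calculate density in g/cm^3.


Density = mass / volume
Density = 12.25 / 17.25 = 0.710 g/cm^3


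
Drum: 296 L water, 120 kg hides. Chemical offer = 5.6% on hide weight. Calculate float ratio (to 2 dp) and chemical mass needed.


Float ratio = 296 / 120 = 2.47
Chemical = 120 x 5.6 / 100 = 6.72 kg


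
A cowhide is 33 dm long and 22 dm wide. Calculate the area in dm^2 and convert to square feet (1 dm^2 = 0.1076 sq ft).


Area = 33 x 22 = 726 dm^2
Conversion: 726 x 0.1076 = 78.12 sq ft


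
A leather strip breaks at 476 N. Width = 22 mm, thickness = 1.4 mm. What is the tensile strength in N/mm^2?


15.45 N/mm^2

Cross-sectional area = 22 x 1.4 = 30.8 mm^2
Tensile strength = 476 / 30.8 = 15.45 N/mm^2


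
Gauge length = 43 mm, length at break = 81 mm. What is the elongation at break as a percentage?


Extension = 81 - 43 = 38 mm
Elongation = 38 / 43 x 100 = 88.4%


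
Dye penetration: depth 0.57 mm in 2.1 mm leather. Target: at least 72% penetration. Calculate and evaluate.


Penetration = 27.1%
Meets target: No

Penetration = 0.57 / 2.1 x 100 = 27.1%
Target: 72%
Meets target: No


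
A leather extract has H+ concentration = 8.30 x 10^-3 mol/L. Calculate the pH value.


pH = 2.08


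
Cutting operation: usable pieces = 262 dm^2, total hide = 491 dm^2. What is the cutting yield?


Yield = usable / total x 100
Yield = 262 / 491 x 100 = 53.4%


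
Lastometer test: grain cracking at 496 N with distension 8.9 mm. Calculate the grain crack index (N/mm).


55.7 N/mm

Grain crack index = force / distension
Index = 496 / 8.9 = 55.7 N/mm


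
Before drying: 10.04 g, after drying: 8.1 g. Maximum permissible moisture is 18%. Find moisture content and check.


MC = (10.04 - 8.1) / 10.04 x 100 = 19.3%
Maximum: 18%
Acceptable: No


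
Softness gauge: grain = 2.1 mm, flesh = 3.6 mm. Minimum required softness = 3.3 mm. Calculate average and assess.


Average softness = 2.85 mm
Meets requirement: No

Average = (2.1 + 3.6) / 2 = 2.85 mm
Minimum = 3.3 mm
Meets requirement: No


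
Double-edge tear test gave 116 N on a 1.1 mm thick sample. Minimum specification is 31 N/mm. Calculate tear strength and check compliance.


Tear strength = 116 / 1.1 = 105.5 N/mm
Required minimum = 31 N/mm
Compliant: Yes


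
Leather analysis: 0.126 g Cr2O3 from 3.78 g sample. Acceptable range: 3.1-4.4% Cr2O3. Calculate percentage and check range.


Cr2O3% = 0.126 / 3.78 x 100 = 3.33%
Acceptable range: 3.1 to 4.4%
Within range: Yes


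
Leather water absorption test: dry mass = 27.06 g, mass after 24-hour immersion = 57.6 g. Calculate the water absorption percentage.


112.9%

Water absorbed = 57.6 - 27.06 = 30.54 g
WA% = 30.54 / 27.06 x 100 = 112.9%


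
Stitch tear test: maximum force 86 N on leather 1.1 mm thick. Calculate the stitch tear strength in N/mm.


Stitch tear strength = force / thickness
STS = 86 / 1.1 = 78.2 N/mm


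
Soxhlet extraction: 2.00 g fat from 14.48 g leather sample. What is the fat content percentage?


13.8%

Fat content = 2.00 / 14.48 x 100
Fat = 13.8%


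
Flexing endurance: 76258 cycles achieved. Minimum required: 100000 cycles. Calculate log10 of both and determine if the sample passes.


Achieved: log10 = 4.88
Required: log10 = 5.00
Passes: No

log10(76258) = 4.88
log10(100000) = 5.00
Passes: No


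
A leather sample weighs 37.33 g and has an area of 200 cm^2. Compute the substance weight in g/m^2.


Substance weight = mass / area x 10000
SW = 37.33 / 200 x 10000
SW = 1866.5 g/m^2


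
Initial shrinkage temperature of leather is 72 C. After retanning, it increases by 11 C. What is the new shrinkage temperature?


83 C

New Ts = 72 + 11 = 83 C


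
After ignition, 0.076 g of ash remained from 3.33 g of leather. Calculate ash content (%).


Ash% = 0.076 / 3.33 x 100
Ash% = 2.28%


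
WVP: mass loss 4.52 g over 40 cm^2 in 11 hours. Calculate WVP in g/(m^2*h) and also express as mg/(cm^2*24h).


WVP = 102.73 g/(m^2*h)
Daily rate = 246.55 mg/(cm^2*24h)


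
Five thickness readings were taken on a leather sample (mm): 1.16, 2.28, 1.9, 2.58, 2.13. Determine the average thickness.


Sum = 1.16 + 2.28 + 1.9 + 2.58 + 2.13 = 10.05
Average = 10.05 / 5 = 2.01 mm


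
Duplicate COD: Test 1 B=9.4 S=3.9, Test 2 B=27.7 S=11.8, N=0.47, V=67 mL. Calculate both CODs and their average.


COD1 = 308.7 mg/L
COD2 = 892.3 mg/L
Average = 600.5 mg/L

COD1 = (9.4 - 3.9) x 0.47 x 8000 / 67 = 308.7 mg/L
COD2 = (27.7 - 11.8) x 0.47 x 8000 / 67 = 892.3 mg/L
Average = (308.7 + 892.3) / 2 = 600.5 mg/L


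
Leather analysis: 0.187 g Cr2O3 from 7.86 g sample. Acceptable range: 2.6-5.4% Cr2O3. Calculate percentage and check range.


Cr2O3% = 0.187 / 7.86 x 100 = 2.38%
Acceptable range: 2.6 to 5.4%
Within range: No


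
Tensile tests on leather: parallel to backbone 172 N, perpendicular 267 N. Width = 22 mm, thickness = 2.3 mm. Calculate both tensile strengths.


Area = 22 x 2.3 = 50.6 mm^2
TS (parallel) = 172 / 50.6 = 3.40 N/mm^2
TS (perpendicular) = 267 / 50.6 = 5.28 N/mm^2


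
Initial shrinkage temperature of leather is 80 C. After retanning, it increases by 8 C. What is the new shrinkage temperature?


New Ts = 80 + 8 = 88 C


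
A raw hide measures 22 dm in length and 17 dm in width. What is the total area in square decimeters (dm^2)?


Area = length x width
Area = 22 x 17 = 374 dm^2


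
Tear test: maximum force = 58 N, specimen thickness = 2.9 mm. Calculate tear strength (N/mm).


Tear strength = force / thickness
Tear = 58 / 2.9 = 20.0 N/mm


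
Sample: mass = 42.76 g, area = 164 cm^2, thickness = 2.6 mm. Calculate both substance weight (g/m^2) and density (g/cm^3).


Substance weight = 2607.3 g/m^2
Density = 1.003 g/cm^3


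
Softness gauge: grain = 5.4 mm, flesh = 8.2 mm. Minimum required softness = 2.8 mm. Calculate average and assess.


Average softness = 6.80 mm
Meets requirement: Yes

Average = (5.4 + 8.2) / 2 = 6.80 mm
Minimum = 2.8 mm
Meets requirement: Yes


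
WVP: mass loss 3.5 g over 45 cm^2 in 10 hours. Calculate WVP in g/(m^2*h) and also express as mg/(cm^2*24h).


WVP = 3.5 / (45 x 10) x 10000 = 77.78 g/(m^2*h)
Mass loss in mg = 3.5 x 1000 = 3500 mg
Per cm^2 per 24h in mg: 3500 x 24 / (45 x 10) = 84000 / 450 = 186.67 mg/(cm^2*24h)


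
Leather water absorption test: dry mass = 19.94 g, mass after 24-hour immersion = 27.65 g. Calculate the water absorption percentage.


38.7%


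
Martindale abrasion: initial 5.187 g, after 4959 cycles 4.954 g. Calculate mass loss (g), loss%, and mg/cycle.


Mass loss = 0.233 g
Loss = 4.49%
Rate = 0.047 mg/cycle

Loss = 5.187 - 4.954 = 0.233 g
Loss% = 0.233 / 5.187 x 100 = 4.49%
Rate = 0.233 / 4959 x 1000 = 0.047 mg/cycle


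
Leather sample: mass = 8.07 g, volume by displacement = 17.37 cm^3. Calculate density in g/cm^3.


Density = mass / volume
Density = 8.07 / 17.37 = 0.465 g/cm^3


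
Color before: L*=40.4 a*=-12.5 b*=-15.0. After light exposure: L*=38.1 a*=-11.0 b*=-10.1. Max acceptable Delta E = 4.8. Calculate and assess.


Delta E = 5.62
Passes: No

dL = -2.3, da = 1.5, db = 4.9
dE = sqrt((-2.3)^2 + (1.5)^2 + (4.9)^2) = 5.62
Max = 4.8
Passes: No


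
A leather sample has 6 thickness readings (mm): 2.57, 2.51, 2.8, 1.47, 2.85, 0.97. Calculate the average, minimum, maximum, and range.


Average = 2.20 mm
Min = 0.97 mm
Max = 2.85 mm
Range = 1.88 mm

Sum = 13.17
Average = 13.17 / 6 = 2.20 mm
Minimum = 0.97 mm
Maximum = 2.85 mm
Range = 2.85 - 0.97 = 1.88 mm


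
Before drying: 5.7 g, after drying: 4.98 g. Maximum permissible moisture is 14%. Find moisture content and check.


MC = (5.7 - 4.98) / 5.7 x 100 = 12.6%
Maximum: 14%
Acceptable: Yes


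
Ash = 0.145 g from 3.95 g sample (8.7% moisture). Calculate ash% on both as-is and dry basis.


As-is ash = 3.67%
Dry-basis ash = 4.02%


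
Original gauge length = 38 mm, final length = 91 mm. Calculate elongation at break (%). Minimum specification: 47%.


Extension = 91 - 38 = 53 mm
Elongation = 53 / 38 x 100 = 139.5%
Minimum required: 47%
Meets specification: Yes


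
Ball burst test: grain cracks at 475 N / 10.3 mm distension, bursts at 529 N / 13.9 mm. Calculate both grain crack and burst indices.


Crack index = 46.1 N/mm
Burst index = 38.1 N/mm

Crack index = 475 / 10.3 = 46.1 N/mm
Burst index = 529 / 13.9 = 38.1 N/mm


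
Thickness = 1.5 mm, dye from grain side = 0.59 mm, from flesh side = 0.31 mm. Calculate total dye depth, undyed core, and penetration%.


Total dyed = 0.90 mm
Undyed core = 0.60 mm
Penetration = 60.0%


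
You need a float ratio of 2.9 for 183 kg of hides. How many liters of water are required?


530.7 L

Water = hide weight x target ratio
Water = 183 x 2.9 = 530.7 L


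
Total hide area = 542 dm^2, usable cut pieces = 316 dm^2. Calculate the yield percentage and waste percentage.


Yield = 58.3%
Waste = 41.7%

Yield = 316 / 542 x 100 = 58.3%
Waste = 542 - 316 = 226 dm^2
Waste% = 100 - 58.3 = 41.7%


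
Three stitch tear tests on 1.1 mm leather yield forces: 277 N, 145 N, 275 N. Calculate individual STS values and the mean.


STS1 = 251.8 N/mm
STS2 = 131.8 N/mm
STS3 = 250.0 N/mm
Mean = 211.2 N/mm

STS1 = 277 / 1.1 = 251.8 N/mm
STS2 = 145 / 1.1 = 131.8 N/mm
STS3 = 275 / 1.1 = 250.0 N/mm
Mean = (251.8 + 131.8 + 250.0) / 3 = 211.2 N/mm


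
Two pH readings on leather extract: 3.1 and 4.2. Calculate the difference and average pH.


Difference = |3.1 - 4.2| = 1.1
Average = (3.1 + 4.2) / 2 = 3.65


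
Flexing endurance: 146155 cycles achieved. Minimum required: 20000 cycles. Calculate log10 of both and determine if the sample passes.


Achieved: log10 = 5.16
Required: log10 = 4.30
Passes: Yes

log10(146155) = 5.16
log10(20000) = 4.30
Passes: Yes


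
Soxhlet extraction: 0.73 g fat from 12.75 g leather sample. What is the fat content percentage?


Fat content = 0.73 / 12.75 x 100
Fat = 5.7%


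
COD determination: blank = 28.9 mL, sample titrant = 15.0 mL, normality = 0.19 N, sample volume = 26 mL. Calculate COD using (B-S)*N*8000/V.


COD = (28.9 - 15.0) x 0.19 x 8000 / 26
COD = 13.9 x 0.19 x 8000 / 26
COD = 812.6 mg/L


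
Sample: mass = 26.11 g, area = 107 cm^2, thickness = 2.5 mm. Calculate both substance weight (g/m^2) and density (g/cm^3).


Substance weight = 2440.2 g/m^2
Density = 0.976 g/cm^3

SW = 26.11 / 107 x 10000 = 2440.2 g/m^2
Volume = 107 x 2.5 / 10 = 26.75 cm^3
Density = 26.11 / 26.75 = 0.976 g/cm^3


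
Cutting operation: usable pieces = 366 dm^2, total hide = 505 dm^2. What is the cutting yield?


Yield = usable / total x 100
Yield = 366 / 505 x 100 = 72.5%


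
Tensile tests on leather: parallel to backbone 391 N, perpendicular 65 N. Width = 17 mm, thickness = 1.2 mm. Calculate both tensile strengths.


Area = 17 x 1.2 = 20.4 mm^2
TS (parallel) = 391 / 20.4 = 19.17 N/mm^2
TS (perpendicular) = 65 / 20.4 = 3.19 N/mm^2


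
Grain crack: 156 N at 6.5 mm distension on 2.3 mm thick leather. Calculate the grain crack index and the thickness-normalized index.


Crack index = 24.0 N/mm
Normalized index = 10.4 N/mm per mm


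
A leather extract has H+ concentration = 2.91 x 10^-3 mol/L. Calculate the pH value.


pH = -log10[H+]
pH = -log10(2.91 x 10^-3) = 2.54


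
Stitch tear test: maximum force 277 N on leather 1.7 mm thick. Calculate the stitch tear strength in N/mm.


Stitch tear strength = force / thickness
STS = 277 / 1.7 = 162.9 N/mm


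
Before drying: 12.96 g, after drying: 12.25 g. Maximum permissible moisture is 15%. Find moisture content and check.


MC = (12.96 - 12.25) / 12.96 x 100 = 5.5%
Maximum: 15%
Acceptable: Yes


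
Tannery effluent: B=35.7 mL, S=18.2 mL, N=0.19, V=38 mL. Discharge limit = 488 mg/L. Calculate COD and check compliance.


COD = 700.0 mg/L
Compliant: No

COD = (35.7 - 18.2) x 0.19 x 8000 / 38 = 700.0 mg/L
Limit: 488 mg/L
Compliant: No


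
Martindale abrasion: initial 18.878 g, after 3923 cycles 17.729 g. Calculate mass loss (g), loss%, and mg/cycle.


Mass loss = 1.149 g
Loss = 6.09%
Rate = 0.293 mg/cycle


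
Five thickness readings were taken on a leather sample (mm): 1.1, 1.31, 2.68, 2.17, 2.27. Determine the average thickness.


1.91 mm


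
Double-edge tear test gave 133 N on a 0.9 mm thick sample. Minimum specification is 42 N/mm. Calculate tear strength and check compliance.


Tear strength = 133 / 0.9 = 147.8 N/mm
Required minimum = 42 N/mm
Compliant: Yes


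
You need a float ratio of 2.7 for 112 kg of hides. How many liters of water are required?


302.4 L

Water = hide weight x target ratio
Water = 112 x 2.7 = 302.4 L


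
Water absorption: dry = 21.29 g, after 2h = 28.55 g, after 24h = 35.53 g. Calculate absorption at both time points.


WA (2h) = (28.55 - 21.29) / 21.29 x 100 = 34.1%
WA (24h) = (35.53 - 21.29) / 21.29 x 100 = 66.9%


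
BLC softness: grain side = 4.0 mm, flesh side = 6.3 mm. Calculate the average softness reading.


Average = (4.0 + 6.3) / 2
Average = 5.15 mm


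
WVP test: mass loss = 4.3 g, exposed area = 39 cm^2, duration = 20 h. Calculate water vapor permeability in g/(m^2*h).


55.13 g/(m^2*h)


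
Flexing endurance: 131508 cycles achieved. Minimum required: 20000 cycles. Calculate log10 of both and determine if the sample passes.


log10(131508) = 5.12
log10(20000) = 4.30
Passes: Yes


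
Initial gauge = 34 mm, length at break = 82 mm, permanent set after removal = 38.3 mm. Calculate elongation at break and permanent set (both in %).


Elongation at break = (82 - 34) / 34 x 100 = 141.2%
Permanent set = (38.3 - 34) / 34 x 100 = 12.6%


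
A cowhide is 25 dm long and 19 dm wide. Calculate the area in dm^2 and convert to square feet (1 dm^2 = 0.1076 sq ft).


475 dm^2
51.11 sq ft


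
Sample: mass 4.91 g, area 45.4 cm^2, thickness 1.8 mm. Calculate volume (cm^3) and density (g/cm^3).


Volume = 8.172 cm^3
Density = 0.601 g/cm^3


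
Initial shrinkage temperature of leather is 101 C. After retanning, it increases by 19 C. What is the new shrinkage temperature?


New Ts = 101 + 19 = 120 C


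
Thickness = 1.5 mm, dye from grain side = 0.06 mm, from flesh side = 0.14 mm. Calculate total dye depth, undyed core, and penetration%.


Total dyed = 0.06 + 0.14 = 0.20 mm
Undyed core = 1.5 - 0.20 = 1.30 mm
Penetration = 0.20 / 1.5 x 100 = 13.3%


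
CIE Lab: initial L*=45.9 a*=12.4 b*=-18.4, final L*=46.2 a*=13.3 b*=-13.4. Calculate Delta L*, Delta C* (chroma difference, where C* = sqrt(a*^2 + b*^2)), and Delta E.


Delta L* = 46.2 - 45.9 = 0.3
C1* = sqrt((12.4)^2 + (-18.4)^2) = 22.188
C2* = sqrt((13.3)^2 + (-13.4)^2) = 18.880
Delta C* = 18.880 - 22.188 = -3.31
Delta E = sqrt((0.3)^2 + (0.9)^2 + (5.0)^2) = 5.09


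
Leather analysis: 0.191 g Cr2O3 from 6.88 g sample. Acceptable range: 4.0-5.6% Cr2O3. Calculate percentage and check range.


Cr2O3% = 0.191 / 6.88 x 100 = 2.78%
Acceptable range: 4.0 to 5.6%
Within range: No


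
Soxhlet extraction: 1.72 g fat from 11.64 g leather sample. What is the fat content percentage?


Fat content = 1.72 / 11.64 x 100
Fat = 14.8%


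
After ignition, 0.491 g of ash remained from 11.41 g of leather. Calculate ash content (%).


Ash% = 0.491 / 11.41 x 100
Ash% = 4.30%


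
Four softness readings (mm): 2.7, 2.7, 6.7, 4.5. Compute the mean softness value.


Sum = 2.7 + 2.7 + 6.7 + 4.5
Mean = 16.6 / 4 = 4.15 mm


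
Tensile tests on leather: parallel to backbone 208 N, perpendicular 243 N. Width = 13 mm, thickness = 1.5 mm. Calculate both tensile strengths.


Parallel = 10.67 N/mm^2
Perpendicular = 12.46 N/mm^2

Area = 13 x 1.5 = 19.5 mm^2
TS (parallel) = 208 / 19.5 = 10.67 N/mm^2
TS (perpendicular) = 243 / 19.5 = 12.46 N/mm^2


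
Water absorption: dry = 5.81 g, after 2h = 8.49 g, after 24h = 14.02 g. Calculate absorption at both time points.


2h absorption = 46.1%
24h absorption = 141.3%


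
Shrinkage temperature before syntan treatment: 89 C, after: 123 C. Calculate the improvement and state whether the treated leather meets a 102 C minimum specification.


Improvement = 34 C
Meets 102 C spec: Yes

Improvement = 123 - 89 = 34 C
Spec check: 123 C >= 102 C? Yes


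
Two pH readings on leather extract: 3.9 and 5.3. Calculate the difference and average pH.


Difference = 1.4
Average pH = 4.60


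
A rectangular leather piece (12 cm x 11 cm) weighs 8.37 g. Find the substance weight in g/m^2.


Area = 12 x 11 = 132 cm^2
SW = 8.37 / 132 x 10000 = 634.1 g/m^2


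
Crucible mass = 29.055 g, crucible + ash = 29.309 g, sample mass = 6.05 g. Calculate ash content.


Ash mass = 0.254 g
Ash content = 4.20%

Ash mass = 29.309 - 29.055 = 0.254 g
Ash% = 0.254 / 6.05 x 100 = 4.20%


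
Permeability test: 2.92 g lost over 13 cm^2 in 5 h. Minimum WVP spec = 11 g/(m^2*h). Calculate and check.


WVP = 2.92 / (13 x 5) x 10000 = 449.23 g/(m^2*h)
Minimum: 11 g/(m^2*h)
Meets spec: Yes


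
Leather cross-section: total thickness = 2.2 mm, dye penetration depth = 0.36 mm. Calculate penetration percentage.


Penetration% = 0.36 / 2.2 x 100
Penetration = 16.4%


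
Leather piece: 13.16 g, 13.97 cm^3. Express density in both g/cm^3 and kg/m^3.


0.942 g/cm^3
942 kg/m^3

Density = 13.16 / 13.97 = 0.942 g/cm^3
Convert: 0.942 x 1000 = 942 kg/m^3


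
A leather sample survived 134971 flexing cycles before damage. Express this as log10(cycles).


5.13

log10(134971) = 5.13


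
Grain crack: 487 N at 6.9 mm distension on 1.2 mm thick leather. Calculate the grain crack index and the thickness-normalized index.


Crack index = 70.6 N/mm
Normalized index = 58.8 N/mm per mm

Crack index = 487 / 6.9 = 70.6 N/mm
Normalized = 70.6 / 1.2 = 58.8 N/mm per mm


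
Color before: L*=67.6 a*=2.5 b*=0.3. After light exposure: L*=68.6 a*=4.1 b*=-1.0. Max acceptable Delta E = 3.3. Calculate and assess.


Delta E = 2.29
Passes: Yes


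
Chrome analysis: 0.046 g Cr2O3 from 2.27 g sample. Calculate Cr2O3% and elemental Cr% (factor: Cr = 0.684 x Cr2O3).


Cr2O3% = 0.046 / 2.27 x 100 = 2.03%
Cr% = 2.03 x 0.684 = 1.39%


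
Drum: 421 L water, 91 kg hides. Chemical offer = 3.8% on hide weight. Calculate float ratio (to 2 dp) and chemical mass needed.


Float ratio = 4.63
Chemical needed = 3.458 kg

Float ratio = 421 / 91 = 4.63
Chemical = 91 x 3.8 / 100 = 3.458 kg


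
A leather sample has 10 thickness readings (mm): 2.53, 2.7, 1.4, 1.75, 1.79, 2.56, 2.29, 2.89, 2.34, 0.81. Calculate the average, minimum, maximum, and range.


Sum = 21.06
Average = 21.06 / 10 = 2.11 mm
Minimum = 0.81 mm
Maximum = 2.89 mm
Range = 2.89 - 0.81 = 2.08 mm


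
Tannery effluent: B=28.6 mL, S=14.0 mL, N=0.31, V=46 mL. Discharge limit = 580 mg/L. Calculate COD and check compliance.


COD = (28.6 - 14.0) x 0.31 x 8000 / 46 = 787.1 mg/L
Limit: 580 mg/L
Compliant: No


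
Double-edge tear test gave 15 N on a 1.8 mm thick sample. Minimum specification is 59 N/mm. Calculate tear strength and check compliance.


Tear strength = 15 / 1.8 = 8.3 N/mm
Required minimum = 59 N/mm
Compliant: No


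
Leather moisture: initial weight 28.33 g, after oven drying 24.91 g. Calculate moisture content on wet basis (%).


12.1%


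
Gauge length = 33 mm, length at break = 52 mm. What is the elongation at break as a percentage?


57.6%

Extension = 52 - 33 = 19 mm
Elongation = 19 / 33 x 100 = 57.6%


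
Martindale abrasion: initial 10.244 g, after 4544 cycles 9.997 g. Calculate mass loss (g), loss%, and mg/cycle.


Mass loss = 0.247 g
Loss = 2.41%
Rate = 0.054 mg/cycle


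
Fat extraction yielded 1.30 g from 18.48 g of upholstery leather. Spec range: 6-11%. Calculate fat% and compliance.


Fat% = 1.30 / 18.48 x 100 = 7.0%
Spec range: 6-11%
Compliant: Yes


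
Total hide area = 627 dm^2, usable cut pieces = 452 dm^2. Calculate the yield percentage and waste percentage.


Yield = 72.1%
Waste = 27.9%

Yield = 452 / 627 x 100 = 72.1%
Waste = 627 - 452 = 175 dm^2
Waste% = 100 - 72.1 = 27.9%


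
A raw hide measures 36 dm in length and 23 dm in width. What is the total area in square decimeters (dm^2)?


828 dm^2

Area = length x width
Area = 36 x 23 = 828 dm^2


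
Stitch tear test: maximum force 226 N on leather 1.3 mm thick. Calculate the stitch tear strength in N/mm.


Stitch tear strength = force / thickness
STS = 226 / 1.3 = 173.8 N/mm


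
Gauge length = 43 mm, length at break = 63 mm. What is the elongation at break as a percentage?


Extension = 63 - 43 = 20 mm
Elongation = 20 / 43 x 100 = 46.5%


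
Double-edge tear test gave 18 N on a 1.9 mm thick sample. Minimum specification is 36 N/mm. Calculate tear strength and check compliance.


Tear strength = 9.5 N/mm
Compliant: No

Tear strength = 18 / 1.9 = 9.5 N/mm
Required minimum = 36 N/mm
Compliant: No


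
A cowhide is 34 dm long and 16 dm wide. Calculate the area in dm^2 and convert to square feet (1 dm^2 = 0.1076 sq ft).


544 dm^2
58.53 sq ft

Area = 34 x 16 = 544 dm^2
Conversion: 544 x 0.1076 = 58.53 sq ft


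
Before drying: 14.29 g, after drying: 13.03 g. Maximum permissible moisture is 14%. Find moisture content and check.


Moisture content = 8.8%
Acceptable: Yes

MC = (14.29 - 13.03) / 14.29 x 100 = 8.8%
Maximum: 14%
Acceptable: Yes


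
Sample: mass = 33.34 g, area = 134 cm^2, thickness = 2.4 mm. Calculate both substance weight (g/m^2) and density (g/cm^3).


Substance weight = 2488.1 g/m^2
Density = 1.037 g/cm^3

SW = 33.34 / 134 x 10000 = 2488.1 g/m^2
Volume = 134 x 2.4 / 10 = 32.16 cm^3
Density = 33.34 / 32.16 = 1.037 g/cm^3


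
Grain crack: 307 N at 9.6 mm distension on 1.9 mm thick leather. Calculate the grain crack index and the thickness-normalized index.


Crack index = 307 / 9.6 = 32.0 N/mm
Normalized = 32.0 / 1.9 = 16.8 N/mm per mm
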